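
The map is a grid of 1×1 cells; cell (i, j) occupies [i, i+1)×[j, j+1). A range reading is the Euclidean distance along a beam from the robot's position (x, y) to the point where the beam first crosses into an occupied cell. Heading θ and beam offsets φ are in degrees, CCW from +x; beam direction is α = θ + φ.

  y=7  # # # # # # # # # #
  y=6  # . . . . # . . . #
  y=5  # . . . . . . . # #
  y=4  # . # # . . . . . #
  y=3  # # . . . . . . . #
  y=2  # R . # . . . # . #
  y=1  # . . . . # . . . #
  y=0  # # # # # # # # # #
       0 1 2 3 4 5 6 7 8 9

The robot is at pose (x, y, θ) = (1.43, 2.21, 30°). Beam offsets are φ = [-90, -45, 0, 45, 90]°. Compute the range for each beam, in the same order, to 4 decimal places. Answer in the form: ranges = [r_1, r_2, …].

beam 1: φ=-90°, α=300°
  cosα=0.5000 sinα=-0.8660 | (1,2) | tMaxX 1.1400 tMaxY 0.2425 | tΔX 2.0000 tΔY 1.1547
    t=0.2425 [y] (1,1)
    t=1.1400 [x] (2,1)
    t=1.3972 [y] (2,0) — stop
  → r_1 = 1.3972
beam 2: φ=-45°, α=345°
  cosα=0.9659 sinα=-0.2588 | (1,2) | tMaxX 0.5901 tMaxY 0.8114 | tΔX 1.0353 tΔY 3.8637
    t=0.5901 [x] (2,2)
    t=0.8114 [y] (2,1)
    t=1.6254 [x] (3,1)
    t=2.6607 [x] (4,1)
    t=3.6959 [x] (5,1) — stop
  → r_2 = 3.6959
beam 3: φ=0°, α=30°
  cosα=0.8660 sinα=0.5000 | (1,2) | tMaxX 0.6582 tMaxY 1.5800 | tΔX 1.1547 tΔY 2.0000
    t=0.6582 [x] (2,2)
    t=1.5800 [y] (2,3)
    t=1.8129 [x] (3,3)
    t=2.9676 [x] (4,3)
    t=3.5800 [y] (4,4)
    t=4.1223 [x] (5,4)
    t=5.2770 [x] (6,4)
    t=5.5800 [y] (6,5)
    t=6.4317 [x] (7,5)
    t=7.5800 [y] (7,6)
    t=7.5864 [x] (8,6)
    t=8.7411 [x] (9,6) — stop
  → r_3 = 8.7411
beam 4: φ=45°, α=75°
  cosα=0.2588 sinα=0.9659 | (1,2) | tMaxX 2.2023 tMaxY 0.8179 | tΔX 3.8637 tΔY 1.0353
    t=0.8179 [y] (1,3) — stop
  → r_4 = 0.8179
beam 5: φ=90°, α=120°
  cosα=-0.5000 sinα=0.8660 | (1,2) | tMaxX 0.8600 tMaxY 0.9122 | tΔX 2.0000 tΔY 1.1547
    t=0.8600 [x] (0,2) — stop
  → r_5 = 0.8600

ranges = [1.3972, 3.6959, 8.7411, 0.8179, 0.8600]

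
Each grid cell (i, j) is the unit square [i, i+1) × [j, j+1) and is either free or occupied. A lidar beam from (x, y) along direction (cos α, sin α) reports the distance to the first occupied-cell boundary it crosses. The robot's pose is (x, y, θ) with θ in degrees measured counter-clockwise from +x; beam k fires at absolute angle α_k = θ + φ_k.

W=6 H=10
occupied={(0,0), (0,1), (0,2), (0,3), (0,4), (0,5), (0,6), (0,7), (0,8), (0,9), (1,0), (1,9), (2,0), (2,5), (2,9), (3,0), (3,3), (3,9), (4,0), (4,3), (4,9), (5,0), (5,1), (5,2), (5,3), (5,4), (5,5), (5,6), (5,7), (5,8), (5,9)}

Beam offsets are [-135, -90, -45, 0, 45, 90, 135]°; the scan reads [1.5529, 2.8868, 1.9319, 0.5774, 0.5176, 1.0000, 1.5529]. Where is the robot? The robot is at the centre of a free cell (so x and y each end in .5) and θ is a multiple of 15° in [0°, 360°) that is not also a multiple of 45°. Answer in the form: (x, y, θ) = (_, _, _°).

(x, y, θ) = (3.5, 1.5, 240°)

Candidates: 29 free-cell centres × 16 headings = 464 poses. Raycast each; keep the one whose scan matches to 4 dp.
  (2.5, 3.5, 120°): beam 1 = 0.5176 ≠ 1.5529 ✗
  (3.5, 1.5, 300°): beam 1 = 2.5882 ≠ 1.5529 ✗
  (1.5, 2.5, 105°): beam 1 = 3.0000 ≠ 1.5529 ✗
  (2.5, 8.5, 195°): beam 1 = 0.5774 ≠ 1.5529 ✗
  …
  (3.5, 1.5, 240°): r_1=1.5529, r_2=2.8868, r_3=1.9319, r_4=0.5774, r_5=0.5176, r_6=1.0000, r_7=1.5529 — all match ✓
Unique over the lattice → pose = (3.5, 1.5, 240°).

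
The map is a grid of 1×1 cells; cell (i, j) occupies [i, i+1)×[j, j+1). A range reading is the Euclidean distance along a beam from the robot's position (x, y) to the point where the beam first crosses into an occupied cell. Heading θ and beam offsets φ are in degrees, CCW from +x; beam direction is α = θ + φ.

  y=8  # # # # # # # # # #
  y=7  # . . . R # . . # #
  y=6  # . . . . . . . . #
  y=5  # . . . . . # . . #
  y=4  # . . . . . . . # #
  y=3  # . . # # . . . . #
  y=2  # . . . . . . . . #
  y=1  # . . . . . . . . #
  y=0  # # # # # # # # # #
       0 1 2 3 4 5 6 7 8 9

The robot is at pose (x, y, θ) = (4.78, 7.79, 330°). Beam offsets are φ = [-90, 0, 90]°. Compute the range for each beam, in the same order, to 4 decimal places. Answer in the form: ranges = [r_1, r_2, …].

ranges = [7.5600, 0.2540, 0.2425]

beam 1: φ=-90°, α=240°
  cosα=-0.5000 sinα=-0.8660 | (4,7) | tMaxX 1.5600 tMaxY 0.9122 | tΔX 2.0000 tΔY 1.1547
    t=0.9122 [y] (4,6)
    t=1.5600 [x] (3,6)
    t=2.0669 [y] (3,5)
    t=3.2216 [y] (3,4)
    t=3.5600 [x] (2,4)
    t=4.3763 [y] (2,3)
    t=5.5310 [y] (2,2)
    t=5.5600 [x] (1,2)
    t=6.6857 [y] (1,1)
    t=7.5600 [x] (0,1) — stop
  → r_1 = 7.5600
beam 2: φ=0°, α=330°
  cosα=0.8660 sinα=-0.5000 | (4,7) | tMaxX 0.2540 tMaxY 1.5800 | tΔX 1.1547 tΔY 2.0000
    t=0.2540 [x] (5,7) — stop
  → r_2 = 0.2540
beam 3: φ=90°, α=60°
  cosα=0.5000 sinα=0.8660 | (4,7) | tMaxX 0.4400 tMaxY 0.2425 | tΔX 2.0000 tΔY 1.1547
    t=0.2425 [y] (4,8) — stop
  → r_3 = 0.2425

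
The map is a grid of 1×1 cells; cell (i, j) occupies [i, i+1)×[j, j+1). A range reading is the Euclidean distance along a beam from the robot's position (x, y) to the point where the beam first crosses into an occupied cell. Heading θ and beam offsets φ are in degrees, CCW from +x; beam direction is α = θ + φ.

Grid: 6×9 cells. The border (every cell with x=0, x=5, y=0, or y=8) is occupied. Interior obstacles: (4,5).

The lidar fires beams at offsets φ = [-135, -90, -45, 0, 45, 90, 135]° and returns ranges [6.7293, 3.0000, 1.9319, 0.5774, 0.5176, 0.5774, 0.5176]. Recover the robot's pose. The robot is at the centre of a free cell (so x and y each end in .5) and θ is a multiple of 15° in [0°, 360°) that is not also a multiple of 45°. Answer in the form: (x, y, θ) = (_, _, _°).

(x, y, θ) = (1.5, 7.5, 60°)

The pose lattice has 27·16 = 432 candidates. Test each by forward raycasting.
  (3.5, 5.5, 240°): beam 1 = 2.5882 ≠ 6.7293 ✗
  (3.5, 2.5, 120°): beam 1 = 1.5529 ≠ 6.7293 ✗
  (2.5, 6.5, 330°): beam 1 = 1.5529 ≠ 6.7293 ✗
  (2.5, 2.5, 330°): beam 1 = 1.5529 ≠ 6.7293 ✗
  …
  (1.5, 7.5, 60°): r_1=6.7293, r_2=3.0000, r_3=1.9319, r_4=0.5774, r_5=0.5176, r_6=0.5774, r_7=0.5176 — all match ✓
No second candidate reproduces the full scan.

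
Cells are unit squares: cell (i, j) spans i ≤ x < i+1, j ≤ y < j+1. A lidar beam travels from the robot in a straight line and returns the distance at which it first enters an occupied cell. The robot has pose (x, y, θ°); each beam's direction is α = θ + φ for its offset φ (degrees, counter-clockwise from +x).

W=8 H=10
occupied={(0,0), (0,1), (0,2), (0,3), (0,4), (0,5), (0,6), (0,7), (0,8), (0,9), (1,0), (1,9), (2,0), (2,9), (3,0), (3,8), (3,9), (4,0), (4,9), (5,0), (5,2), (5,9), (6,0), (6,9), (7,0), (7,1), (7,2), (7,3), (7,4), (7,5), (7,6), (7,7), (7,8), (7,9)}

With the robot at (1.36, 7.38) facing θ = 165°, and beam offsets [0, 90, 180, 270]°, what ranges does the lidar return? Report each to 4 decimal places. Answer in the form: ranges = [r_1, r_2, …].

ranges = [0.3727, 1.3909, 5.8390, 1.6771]

beam 1: φ=0°, α=165°
  dir = (cos 165°, sin 165°) = (-0.9659, 0.2588); from cell (1,7)
  next x-line at t=0.3727, next y-line at t=2.3955; Δt_x=1.0353, Δt_y=3.8637
    x: enter (0,7) at t=0.3727 ← occupied
  → r_1 = 0.3727
beam 2: φ=90°, α=255°
  dir = (cos 255°, sin 255°) = (-0.2588, -0.9659); from cell (1,7)
  next x-line at t=1.3909, next y-line at t=0.3934; Δt_x=3.8637, Δt_y=1.0353
    y: enter (1,6) at t=0.3934
    x: enter (0,6) at t=1.3909 ← occupied
  → r_2 = 1.3909
beam 3: φ=180°, α=345°
  dir = (cos 345°, sin 345°) = (0.9659, -0.2588); from cell (1,7)
  next x-line at t=0.6626, next y-line at t=1.4682; Δt_x=1.0353, Δt_y=3.8637
    x: enter (2,7) at t=0.6626
    y: enter (2,6) at t=1.4682
    x: enter (3,6) at t=1.6979
    x: enter (4,6) at t=2.7331
    x: enter (5,6) at t=3.7684
    x: enter (6,6) at t=4.8037
    y: enter (6,5) at t=5.3319
    x: enter (7,5) at t=5.8390 ← occupied
  → r_3 = 5.8390
beam 4: φ=270°, α=75°
  dir = (cos 75°, sin 75°) = (0.2588, 0.9659); from cell (1,7)
  next x-line at t=2.4728, next y-line at t=0.6419; Δt_x=3.8637, Δt_y=1.0353
    y: enter (1,8) at t=0.6419
    y: enter (1,9) at t=1.6771 ← occupied
  → r_4 = 1.6771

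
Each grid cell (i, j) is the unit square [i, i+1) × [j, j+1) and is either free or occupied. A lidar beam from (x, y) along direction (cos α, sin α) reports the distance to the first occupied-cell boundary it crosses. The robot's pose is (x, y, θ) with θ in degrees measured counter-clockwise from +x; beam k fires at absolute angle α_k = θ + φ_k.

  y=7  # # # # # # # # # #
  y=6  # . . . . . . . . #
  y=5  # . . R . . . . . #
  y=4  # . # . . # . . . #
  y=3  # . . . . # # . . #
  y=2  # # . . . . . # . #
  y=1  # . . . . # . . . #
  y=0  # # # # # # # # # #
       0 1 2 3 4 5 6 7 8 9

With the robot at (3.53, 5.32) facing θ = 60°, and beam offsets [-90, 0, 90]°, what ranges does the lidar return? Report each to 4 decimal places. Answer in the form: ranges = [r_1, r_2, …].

ranges = [1.6974, 1.9399, 2.9214]

beam 1: φ=-90°, α=330°
  dir = (cos 330°, sin 330°) = (0.8660, -0.5000); from cell (3,5)
  next x-line at t=0.5427, next y-line at t=0.6400; Δt_x=1.1547, Δt_y=2.0000
    x: enter (4,5) at t=0.5427
    y: enter (4,4) at t=0.6400
    x: enter (5,4) at t=1.6974 ← occupied
  → r_1 = 1.6974
beam 2: φ=0°, α=60°
  dir = (cos 60°, sin 60°) = (0.5000, 0.8660); from cell (3,5)
  next x-line at t=0.9400, next y-line at t=0.7852; Δt_x=2.0000, Δt_y=1.1547
    y: enter (3,6) at t=0.7852
    x: enter (4,6) at t=0.9400
    y: enter (4,7) at t=1.9399 ← occupied
  → r_2 = 1.9399
beam 3: φ=90°, α=150°
  dir = (cos 150°, sin 150°) = (-0.8660, 0.5000); from cell (3,5)
  next x-line at t=0.6120, next y-line at t=1.3600; Δt_x=1.1547, Δt_y=2.0000
    x: enter (2,5) at t=0.6120
    y: enter (2,6) at t=1.3600
    x: enter (1,6) at t=1.7667
    x: enter (0,6) at t=2.9214 ← occupied
  → r_3 = 2.9214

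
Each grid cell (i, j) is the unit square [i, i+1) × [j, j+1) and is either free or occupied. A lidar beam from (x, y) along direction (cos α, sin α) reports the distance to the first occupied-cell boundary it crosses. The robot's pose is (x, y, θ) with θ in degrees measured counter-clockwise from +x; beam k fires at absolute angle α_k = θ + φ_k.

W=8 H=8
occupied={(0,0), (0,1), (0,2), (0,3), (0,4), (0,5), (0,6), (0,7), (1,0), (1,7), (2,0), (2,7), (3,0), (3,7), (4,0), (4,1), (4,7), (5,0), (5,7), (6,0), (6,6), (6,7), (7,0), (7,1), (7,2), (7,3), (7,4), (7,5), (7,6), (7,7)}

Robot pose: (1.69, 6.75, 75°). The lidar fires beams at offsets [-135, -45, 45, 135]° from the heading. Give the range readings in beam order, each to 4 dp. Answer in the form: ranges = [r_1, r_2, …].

beam 1: φ=-135°, α=300°
  d=(0.5000,-0.8660)  start (1,6)  tX=0.6200 tY=0.8660  stride 1/|dx|=2.0000 1/|dy|=1.1547
    cross x-line → (2,6), t=0.6200
    cross y-line → (2,5), t=0.8660
    cross y-line → (2,4), t=2.0207
    cross x-line → (3,4), t=2.6200
    cross y-line → (3,3), t=3.1754
    cross y-line → (3,2), t=4.3301
    cross x-line → (4,2), t=4.6200
    cross y-line → (4,1), t=5.4848 (wall)
  → r_1 = 5.4848
beam 2: φ=-45°, α=30°
  d=(0.8660,0.5000)  start (1,6)  tX=0.3580 tY=0.5000  stride 1/|dx|=1.1547 1/|dy|=2.0000
    cross x-line → (2,6), t=0.3580
    cross y-line → (2,7), t=0.5000 (wall)
  → r_2 = 0.5000
beam 3: φ=45°, α=120°
  d=(-0.5000,0.8660)  start (1,6)  tX=1.3800 tY=0.2887  stride 1/|dx|=2.0000 1/|dy|=1.1547
    cross y-line → (1,7), t=0.2887 (wall)
  → r_3 = 0.2887
beam 4: φ=135°, α=210°
  d=(-0.8660,-0.5000)  start (1,6)  tX=0.7967 tY=1.5000  stride 1/|dx|=1.1547 1/|dy|=2.0000
    cross x-line → (0,6), t=0.7967 (wall)
  → r_4 = 0.7967

ranges = [5.4848, 0.5000, 0.2887, 0.7967]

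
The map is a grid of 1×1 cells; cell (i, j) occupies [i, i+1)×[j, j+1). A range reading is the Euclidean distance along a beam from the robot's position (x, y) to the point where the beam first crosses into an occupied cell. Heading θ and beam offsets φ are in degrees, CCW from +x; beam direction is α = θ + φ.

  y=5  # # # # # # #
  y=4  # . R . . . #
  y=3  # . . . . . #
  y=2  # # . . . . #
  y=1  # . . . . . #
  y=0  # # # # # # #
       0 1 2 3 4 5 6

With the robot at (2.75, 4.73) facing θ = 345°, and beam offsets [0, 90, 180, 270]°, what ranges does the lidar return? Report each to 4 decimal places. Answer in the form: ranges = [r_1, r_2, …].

ranges = [3.3646, 0.2795, 1.0432, 3.8616]

beam 1: φ=0°, α=345°
  d=(0.9659,-0.2588)  start (2,4)  tX=0.2588 tY=2.8205  stride 1/|dx|=1.0353 1/|dy|=3.8637
    cross x-line → (3,4), t=0.2588
    cross x-line → (4,4), t=1.2941
    cross x-line → (5,4), t=2.3294
    cross y-line → (5,3), t=2.8205
    cross x-line → (6,3), t=3.3646 (wall)
  → r_1 = 3.3646
beam 2: φ=90°, α=75°
  d=(0.2588,0.9659)  start (2,4)  tX=0.9659 tY=0.2795  stride 1/|dx|=3.8637 1/|dy|=1.0353
    cross y-line → (2,5), t=0.2795 (wall)
  → r_2 = 0.2795
beam 3: φ=180°, α=165°
  d=(-0.9659,0.2588)  start (2,4)  tX=0.7765 tY=1.0432  stride 1/|dx|=1.0353 1/|dy|=3.8637
    cross x-line → (1,4), t=0.7765
    cross y-line → (1,5), t=1.0432 (wall)
  → r_3 = 1.0432
beam 4: φ=270°, α=255°
  d=(-0.2588,-0.9659)  start (2,4)  tX=2.8978 tY=0.7558  stride 1/|dx|=3.8637 1/|dy|=1.0353
    cross y-line → (2,3), t=0.7558
    cross y-line → (2,2), t=1.7910
    cross y-line → (2,1), t=2.8263
    cross x-line → (1,1), t=2.8978
    cross y-line → (1,0), t=3.8616 (wall)
  → r_4 = 3.8616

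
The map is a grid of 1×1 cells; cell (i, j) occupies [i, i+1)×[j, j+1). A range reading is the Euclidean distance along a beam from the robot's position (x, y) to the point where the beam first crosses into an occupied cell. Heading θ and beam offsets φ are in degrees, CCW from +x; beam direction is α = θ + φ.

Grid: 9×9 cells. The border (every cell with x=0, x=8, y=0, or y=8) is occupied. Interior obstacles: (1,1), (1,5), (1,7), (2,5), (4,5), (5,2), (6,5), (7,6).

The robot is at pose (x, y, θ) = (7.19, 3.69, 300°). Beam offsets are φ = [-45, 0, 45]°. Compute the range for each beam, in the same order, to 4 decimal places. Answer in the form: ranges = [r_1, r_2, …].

beam 1: φ=-45°, α=255°
  d=(-0.2588,-0.9659)  start (7,3)  tX=0.7341 tY=0.7143  stride 1/|dx|=3.8637 1/|dy|=1.0353
    cross y-line → (7,2), t=0.7143
    cross x-line → (6,2), t=0.7341
    cross y-line → (6,1), t=1.7496
    cross y-line → (6,0), t=2.7849 (wall)
  → r_1 = 2.7849
beam 2: φ=0°, α=300°
  d=(0.5000,-0.8660)  start (7,3)  tX=1.6200 tY=0.7967  stride 1/|dx|=2.0000 1/|dy|=1.1547
    cross y-line → (7,2), t=0.7967
    cross x-line → (8,2), t=1.6200 (wall)
  → r_2 = 1.6200
beam 3: φ=45°, α=345°
  d=(0.9659,-0.2588)  start (7,3)  tX=0.8386 tY=2.6660  stride 1/|dx|=1.0353 1/|dy|=3.8637
    cross x-line → (8,3), t=0.8386 (wall)
  → r_3 = 0.8386

ranges = [2.7849, 1.6200, 0.8386]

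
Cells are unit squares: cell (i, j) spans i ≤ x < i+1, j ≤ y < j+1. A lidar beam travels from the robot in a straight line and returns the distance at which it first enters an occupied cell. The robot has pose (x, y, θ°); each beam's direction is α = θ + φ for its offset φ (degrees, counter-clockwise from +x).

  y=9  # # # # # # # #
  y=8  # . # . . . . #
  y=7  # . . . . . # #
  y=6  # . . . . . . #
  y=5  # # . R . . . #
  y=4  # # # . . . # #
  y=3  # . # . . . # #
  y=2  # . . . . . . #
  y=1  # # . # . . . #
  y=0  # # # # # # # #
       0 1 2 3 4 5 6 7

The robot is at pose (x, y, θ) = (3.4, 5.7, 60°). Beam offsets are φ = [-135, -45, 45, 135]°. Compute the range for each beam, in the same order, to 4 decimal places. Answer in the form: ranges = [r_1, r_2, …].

beam 1: φ=-135°, α=285°
  dir = (cos 285°, sin 285°) = (0.2588, -0.9659); from cell (3,5)
  next x-line at t=2.3182, next y-line at t=0.7247; Δt_x=3.8637, Δt_y=1.0353
    y: enter (3,4) at t=0.7247
    y: enter (3,3) at t=1.7600
    x: enter (4,3) at t=2.3182
    y: enter (4,2) at t=2.7952
    y: enter (4,1) at t=3.8305
    y: enter (4,0) at t=4.8658 ← occupied
  → r_1 = 4.8658
beam 2: φ=-45°, α=15°
  dir = (cos 15°, sin 15°) = (0.9659, 0.2588); from cell (3,5)
  next x-line at t=0.6212, next y-line at t=1.1591; Δt_x=1.0353, Δt_y=3.8637
    x: enter (4,5) at t=0.6212
    y: enter (4,6) at t=1.1591
    x: enter (5,6) at t=1.6564
    x: enter (6,6) at t=2.6917
    x: enter (7,6) at t=3.7270 ← occupied
  → r_2 = 3.7270
beam 3: φ=45°, α=105°
  dir = (cos 105°, sin 105°) = (-0.2588, 0.9659); from cell (3,5)
  next x-line at t=1.5455, next y-line at t=0.3106; Δt_x=3.8637, Δt_y=1.0353
    y: enter (3,6) at t=0.3106
    y: enter (3,7) at t=1.3459
    x: enter (2,7) at t=1.5455
    y: enter (2,8) at t=2.3811 ← occupied
  → r_3 = 2.3811
beam 4: φ=135°, α=195°
  dir = (cos 195°, sin 195°) = (-0.9659, -0.2588); from cell (3,5)
  next x-line at t=0.4141, next y-line at t=2.7046; Δt_x=1.0353, Δt_y=3.8637
    x: enter (2,5) at t=0.4141
    x: enter (1,5) at t=1.4494 ← occupied
  → r_4 = 1.4494

ranges = [4.8658, 3.7270, 2.3811, 1.4494]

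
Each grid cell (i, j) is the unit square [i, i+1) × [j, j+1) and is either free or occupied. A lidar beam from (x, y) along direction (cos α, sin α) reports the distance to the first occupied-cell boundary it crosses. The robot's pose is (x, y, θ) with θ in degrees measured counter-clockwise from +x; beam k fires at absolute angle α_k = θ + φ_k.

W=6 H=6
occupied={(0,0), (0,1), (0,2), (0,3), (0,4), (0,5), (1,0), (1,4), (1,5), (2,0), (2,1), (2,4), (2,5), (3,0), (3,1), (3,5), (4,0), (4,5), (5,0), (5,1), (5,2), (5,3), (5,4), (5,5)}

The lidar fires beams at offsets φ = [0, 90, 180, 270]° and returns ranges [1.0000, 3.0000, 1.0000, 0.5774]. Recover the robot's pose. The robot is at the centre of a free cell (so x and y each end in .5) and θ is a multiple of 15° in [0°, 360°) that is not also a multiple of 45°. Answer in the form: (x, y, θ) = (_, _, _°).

Enumerate (i+0.5, j+0.5, θ) over the 12 free cells and 16 admissible headings. For each, cast all 4 beams and compare to the given ranges.
  (4.5, 3.5, 210°): beam 1 = 4.0415 ≠ 1.0000 ✗
  (4.5, 1.5, 210°): beam 1 = 0.5774 ≠ 1.0000 ✗
  (4.5, 3.5, 285°): beam 1 = 1.9319 ≠ 1.0000 ✗
  (4.5, 4.5, 240°): beam 1 = 2.8868 ≠ 1.0000 ✗
  …
  (4.5, 2.5, 60°): r_1=1.0000, r_2=3.0000, r_3=1.0000, r_4=0.5774 — all match ✓
No second candidate reproduces the full scan.

(x, y, θ) = (4.5, 2.5, 60°)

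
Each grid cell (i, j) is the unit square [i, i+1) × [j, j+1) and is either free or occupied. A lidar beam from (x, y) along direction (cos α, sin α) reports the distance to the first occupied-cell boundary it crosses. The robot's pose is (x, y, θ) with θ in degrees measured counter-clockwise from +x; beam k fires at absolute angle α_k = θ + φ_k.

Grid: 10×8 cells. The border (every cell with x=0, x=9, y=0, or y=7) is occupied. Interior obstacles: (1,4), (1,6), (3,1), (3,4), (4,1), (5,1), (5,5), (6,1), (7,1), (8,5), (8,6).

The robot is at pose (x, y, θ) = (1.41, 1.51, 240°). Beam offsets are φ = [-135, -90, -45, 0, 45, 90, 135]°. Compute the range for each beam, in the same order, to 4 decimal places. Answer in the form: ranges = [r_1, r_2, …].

beam 1: φ=-135°, α=105°
  direction (-0.2588, 0.9659); cell (1,1); t to first gridline: x 1.5841, y 0.5073 (then +3.8637 / +1.0353)
    (1,2) via y @ 0.5073
    (1,3) via y @ 1.5426
    (0,3) via x @ 1.5841  # hit
  → r_1 = 1.5841
beam 2: φ=-90°, α=150°
  direction (-0.8660, 0.5000); cell (1,1); t to first gridline: x 0.4734, y 0.9800 (then +1.1547 / +2.0000)
    (0,1) via x @ 0.4734  # hit
  → r_2 = 0.4734
beam 3: φ=-45°, α=195°
  direction (-0.9659, -0.2588); cell (1,1); t to first gridline: x 0.4245, y 1.9705 (then +1.0353 / +3.8637)
    (0,1) via x @ 0.4245  # hit
  → r_3 = 0.4245
beam 4: φ=0°, α=240°
  direction (-0.5000, -0.8660); cell (1,1); t to first gridline: x 0.8200, y 0.5889 (then +2.0000 / +1.1547)
    (1,0) via y @ 0.5889  # hit
  → r_4 = 0.5889
beam 5: φ=45°, α=285°
  direction (0.2588, -0.9659); cell (1,1); t to first gridline: x 2.2796, y 0.5280 (then +3.8637 / +1.0353)
    (1,0) via y @ 0.5280  # hit
  → r_5 = 0.5280
beam 6: φ=90°, α=330°
  direction (0.8660, -0.5000); cell (1,1); t to first gridline: x 0.6813, y 1.0200 (then +1.1547 / +2.0000)
    (2,1) via x @ 0.6813
    (2,0) via y @ 1.0200  # hit
  → r_6 = 1.0200
beam 7: φ=135°, α=15°
  direction (0.9659, 0.2588); cell (1,1); t to first gridline: x 0.6108, y 1.8932 (then +1.0353 / +3.8637)
    (2,1) via x @ 0.6108
    (3,1) via x @ 1.6461  # hit
  → r_7 = 1.6461

ranges = [1.5841, 0.4734, 0.4245, 0.5889, 0.5280, 1.0200, 1.6461]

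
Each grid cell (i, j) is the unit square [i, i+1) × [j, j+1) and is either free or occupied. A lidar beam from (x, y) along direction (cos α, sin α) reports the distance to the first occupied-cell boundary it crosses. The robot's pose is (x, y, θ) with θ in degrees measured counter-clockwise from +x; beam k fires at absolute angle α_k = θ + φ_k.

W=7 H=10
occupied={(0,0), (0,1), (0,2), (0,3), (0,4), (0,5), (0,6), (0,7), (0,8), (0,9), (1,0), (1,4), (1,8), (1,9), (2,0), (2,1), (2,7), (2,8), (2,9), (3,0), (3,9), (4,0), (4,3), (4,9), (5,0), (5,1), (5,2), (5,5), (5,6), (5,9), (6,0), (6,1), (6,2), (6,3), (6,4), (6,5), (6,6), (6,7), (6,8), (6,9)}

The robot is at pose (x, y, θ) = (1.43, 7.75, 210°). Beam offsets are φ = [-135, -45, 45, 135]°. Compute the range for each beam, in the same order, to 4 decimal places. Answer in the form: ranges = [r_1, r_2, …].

ranges = [0.2588, 0.4452, 1.6614, 0.5901]

beam 1: φ=-135°, α=75°
  cosα=0.2588 sinα=0.9659 | (1,7) | tMaxX 2.2023 tMaxY 0.2588 | tΔX 3.8637 tΔY 1.0353
    t=0.2588 [y] (1,8) — stop
  → r_1 = 0.2588
beam 2: φ=-45°, α=165°
  cosα=-0.9659 sinα=0.2588 | (1,7) | tMaxX 0.4452 tMaxY 0.9659 | tΔX 1.0353 tΔY 3.8637
    t=0.4452 [x] (0,7) — stop
  → r_2 = 0.4452
beam 3: φ=45°, α=255°
  cosα=-0.2588 sinα=-0.9659 | (1,7) | tMaxX 1.6614 tMaxY 0.7765 | tΔX 3.8637 tΔY 1.0353
    t=0.7765 [y] (1,6)
    t=1.6614 [x] (0,6) — stop
  → r_3 = 1.6614
beam 4: φ=135°, α=345°
  cosα=0.9659 sinα=-0.2588 | (1,7) | tMaxX 0.5901 tMaxY 2.8978 | tΔX 1.0353 tΔY 3.8637
    t=0.5901 [x] (2,7) — stop
  → r_4 = 0.5901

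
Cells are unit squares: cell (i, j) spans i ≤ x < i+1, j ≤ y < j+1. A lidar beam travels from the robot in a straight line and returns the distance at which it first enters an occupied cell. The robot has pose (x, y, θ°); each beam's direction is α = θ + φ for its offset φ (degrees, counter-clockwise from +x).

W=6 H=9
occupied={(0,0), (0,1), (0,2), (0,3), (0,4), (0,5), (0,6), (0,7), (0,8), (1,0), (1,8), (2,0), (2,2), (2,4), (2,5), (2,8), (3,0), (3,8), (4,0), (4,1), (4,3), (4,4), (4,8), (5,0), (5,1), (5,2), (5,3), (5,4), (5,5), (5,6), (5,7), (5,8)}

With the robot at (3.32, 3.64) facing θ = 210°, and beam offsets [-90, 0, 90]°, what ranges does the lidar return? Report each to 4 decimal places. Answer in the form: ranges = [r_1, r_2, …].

beam 1: φ=-90°, α=120°
  d=(-0.5000,0.8660)  start (3,3)  tX=0.6400 tY=0.4157  stride 1/|dx|=2.0000 1/|dy|=1.1547
    cross y-line → (3,4), t=0.4157
    cross x-line → (2,4), t=0.6400 (wall)
  → r_1 = 0.6400
beam 2: φ=0°, α=210°
  d=(-0.8660,-0.5000)  start (3,3)  tX=0.3695 tY=1.2800  stride 1/|dx|=1.1547 1/|dy|=2.0000
    cross x-line → (2,3), t=0.3695
    cross y-line → (2,2), t=1.2800 (wall)
  → r_2 = 1.2800
beam 3: φ=90°, α=300°
  d=(0.5000,-0.8660)  start (3,3)  tX=1.3600 tY=0.7390  stride 1/|dx|=2.0000 1/|dy|=1.1547
    cross y-line → (3,2), t=0.7390
    cross x-line → (4,2), t=1.3600
    cross y-line → (4,1), t=1.8937 (wall)
  → r_3 = 1.8937

ranges = [0.6400, 1.2800, 1.8937]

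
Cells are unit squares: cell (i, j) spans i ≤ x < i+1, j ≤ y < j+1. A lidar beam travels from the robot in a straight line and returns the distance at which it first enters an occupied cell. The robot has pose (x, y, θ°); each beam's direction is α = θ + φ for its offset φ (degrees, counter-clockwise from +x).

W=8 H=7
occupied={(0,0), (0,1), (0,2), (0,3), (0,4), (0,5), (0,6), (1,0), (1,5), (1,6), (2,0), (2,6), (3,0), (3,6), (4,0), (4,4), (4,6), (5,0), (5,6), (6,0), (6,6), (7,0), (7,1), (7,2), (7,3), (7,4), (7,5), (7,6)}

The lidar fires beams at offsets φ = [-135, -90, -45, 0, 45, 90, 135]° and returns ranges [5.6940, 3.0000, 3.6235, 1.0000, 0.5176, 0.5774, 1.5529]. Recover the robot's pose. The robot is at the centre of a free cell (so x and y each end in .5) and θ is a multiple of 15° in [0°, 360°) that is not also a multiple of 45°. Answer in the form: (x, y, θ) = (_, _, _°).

(x, y, θ) = (1.5, 2.5, 120°)

Candidates: 28 free-cell centres × 16 headings = 448 poses. Raycast each; keep the one whose scan matches to 4 dp.
  (4.5, 1.5, 60°): beam 1 = 0.5176 ≠ 5.6940 ✗
  (4.5, 2.5, 15°): beam 1 = 1.7321 ≠ 5.6940 ✗
  (5.5, 4.5, 165°): beam 1 = 1.7321 ≠ 5.6940 ✗
  …
  (1.5, 2.5, 120°): r_1=5.6940, r_2=3.0000, r_3=3.6235, r_4=1.0000, r_5=0.5176, r_6=0.5774, r_7=1.5529 — all match ✓
No second candidate reproduces the full scan.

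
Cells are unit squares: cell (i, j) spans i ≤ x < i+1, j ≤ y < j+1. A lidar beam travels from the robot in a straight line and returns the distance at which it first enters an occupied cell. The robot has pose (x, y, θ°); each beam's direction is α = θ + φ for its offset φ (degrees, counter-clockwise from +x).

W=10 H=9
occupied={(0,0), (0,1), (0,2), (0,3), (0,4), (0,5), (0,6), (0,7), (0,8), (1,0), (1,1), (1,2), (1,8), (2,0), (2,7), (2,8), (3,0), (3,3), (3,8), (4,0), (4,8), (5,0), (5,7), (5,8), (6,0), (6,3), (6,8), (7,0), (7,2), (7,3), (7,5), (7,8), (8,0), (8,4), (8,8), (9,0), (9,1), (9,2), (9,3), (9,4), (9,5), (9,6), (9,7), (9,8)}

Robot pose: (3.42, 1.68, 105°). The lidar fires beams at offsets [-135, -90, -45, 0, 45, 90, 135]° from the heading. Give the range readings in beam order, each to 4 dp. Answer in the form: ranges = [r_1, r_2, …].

ranges = [1.3600, 3.7063, 7.2977, 1.3666, 1.6397, 1.4701, 0.7852]

beam 1: φ=-135°, α=330°
  d=(0.8660,-0.5000)  start (3,1)  tX=0.6697 tY=1.3600  stride 1/|dx|=1.1547 1/|dy|=2.0000
    cross x-line → (4,1), t=0.6697
    cross y-line → (4,0), t=1.3600 (wall)
  → r_1 = 1.3600
beam 2: φ=-90°, α=15°
  d=(0.9659,0.2588)  start (3,1)  tX=0.6005 tY=1.2364  stride 1/|dx|=1.0353 1/|dy|=3.8637
    cross x-line → (4,1), t=0.6005
    cross y-line → (4,2), t=1.2364
    cross x-line → (5,2), t=1.6357
    cross x-line → (6,2), t=2.6710
    cross x-line → (7,2), t=3.7063 (wall)
  → r_2 = 3.7063
beam 3: φ=-45°, α=60°
  d=(0.5000,0.8660)  start (3,1)  tX=1.1600 tY=0.3695  stride 1/|dx|=2.0000 1/|dy|=1.1547
    cross y-line → (3,2), t=0.3695
    cross x-line → (4,2), t=1.1600
    cross y-line → (4,3), t=1.5242
    cross y-line → (4,4), t=2.6789
    cross x-line → (5,4), t=3.1600
    cross y-line → (5,5), t=3.8336
    cross y-line → (5,6), t=4.9883
    cross x-line → (6,6), t=5.1600
    cross y-line → (6,7), t=6.1430
    cross x-line → (7,7), t=7.1600
    cross y-line → (7,8), t=7.2977 (wall)
  → r_3 = 7.2977
beam 4: φ=0°, α=105°
  d=(-0.2588,0.9659)  start (3,1)  tX=1.6228 tY=0.3313  stride 1/|dx|=3.8637 1/|dy|=1.0353
    cross y-line → (3,2), t=0.3313
    cross y-line → (3,3), t=1.3666 (wall)
  → r_4 = 1.3666
beam 5: φ=45°, α=150°
  d=(-0.8660,0.5000)  start (3,1)  tX=0.4850 tY=0.6400  stride 1/|dx|=1.1547 1/|dy|=2.0000
    cross x-line → (2,1), t=0.4850
    cross y-line → (2,2), t=0.6400
    cross x-line → (1,2), t=1.6397 (wall)
  → r_5 = 1.6397
beam 6: φ=90°, α=195°
  d=(-0.9659,-0.2588)  start (3,1)  tX=0.4348 tY=2.6273  stride 1/|dx|=1.0353 1/|dy|=3.8637
    cross x-line → (2,1), t=0.4348
    cross x-line → (1,1), t=1.4701 (wall)
  → r_6 = 1.4701
beam 7: φ=135°, α=240°
  d=(-0.5000,-0.8660)  start (3,1)  tX=0.8400 tY=0.7852  stride 1/|dx|=2.0000 1/|dy|=1.1547
    cross y-line → (3,0), t=0.7852 (wall)
  → r_7 = 0.7852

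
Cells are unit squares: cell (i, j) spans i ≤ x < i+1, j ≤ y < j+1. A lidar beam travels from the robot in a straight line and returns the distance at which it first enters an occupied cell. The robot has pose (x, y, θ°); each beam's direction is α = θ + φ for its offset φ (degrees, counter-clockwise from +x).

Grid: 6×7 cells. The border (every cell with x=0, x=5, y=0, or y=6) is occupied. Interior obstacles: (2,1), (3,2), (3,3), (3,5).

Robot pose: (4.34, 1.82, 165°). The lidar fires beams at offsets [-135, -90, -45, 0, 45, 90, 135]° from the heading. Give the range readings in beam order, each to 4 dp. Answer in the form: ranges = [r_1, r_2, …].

ranges = [0.7621, 2.5500, 0.6800, 0.6955, 1.5473, 0.8489, 0.9469]

beam 1: φ=-135°, α=30°
  direction (0.8660, 0.5000); cell (4,1); t to first gridline: x 0.7621, y 0.3600 (then +1.1547 / +2.0000)
    (4,2) via y @ 0.3600
    (5,2) via x @ 0.7621  # hit
  → r_1 = 0.7621
beam 2: φ=-90°, α=75°
  direction (0.2588, 0.9659); cell (4,1); t to first gridline: x 2.5500, y 0.1863 (then +3.8637 / +1.0353)
    (4,2) via y @ 0.1863
    (4,3) via y @ 1.2216
    (4,4) via y @ 2.2569
    (5,4) via x @ 2.5500  # hit
  → r_2 = 2.5500
beam 3: φ=-45°, α=120°
  direction (-0.5000, 0.8660); cell (4,1); t to first gridline: x 0.6800, y 0.2078 (then +2.0000 / +1.1547)
    (4,2) via y @ 0.2078
    (3,2) via x @ 0.6800  # hit
  → r_3 = 0.6800
beam 4: φ=0°, α=165°
  direction (-0.9659, 0.2588); cell (4,1); t to first gridline: x 0.3520, y 0.6955 (then +1.0353 / +3.8637)
    (3,1) via x @ 0.3520
    (3,2) via y @ 0.6955  # hit
  → r_4 = 0.6955
beam 5: φ=45°, α=210°
  direction (-0.8660, -0.5000); cell (4,1); t to first gridline: x 0.3926, y 1.6400 (then +1.1547 / +2.0000)
    (3,1) via x @ 0.3926
    (2,1) via x @ 1.5473  # hit
  → r_5 = 1.5473
beam 6: φ=90°, α=255°
  direction (-0.2588, -0.9659); cell (4,1); t to first gridline: x 1.3137, y 0.8489 (then +3.8637 / +1.0353)
    (4,0) via y @ 0.8489  # hit
  → r_6 = 0.8489
beam 7: φ=135°, α=300°
  direction (0.5000, -0.8660); cell (4,1); t to first gridline: x 1.3200, y 0.9469 (then +2.0000 / +1.1547)
    (4,0) via y @ 0.9469  # hit
  → r_7 = 0.9469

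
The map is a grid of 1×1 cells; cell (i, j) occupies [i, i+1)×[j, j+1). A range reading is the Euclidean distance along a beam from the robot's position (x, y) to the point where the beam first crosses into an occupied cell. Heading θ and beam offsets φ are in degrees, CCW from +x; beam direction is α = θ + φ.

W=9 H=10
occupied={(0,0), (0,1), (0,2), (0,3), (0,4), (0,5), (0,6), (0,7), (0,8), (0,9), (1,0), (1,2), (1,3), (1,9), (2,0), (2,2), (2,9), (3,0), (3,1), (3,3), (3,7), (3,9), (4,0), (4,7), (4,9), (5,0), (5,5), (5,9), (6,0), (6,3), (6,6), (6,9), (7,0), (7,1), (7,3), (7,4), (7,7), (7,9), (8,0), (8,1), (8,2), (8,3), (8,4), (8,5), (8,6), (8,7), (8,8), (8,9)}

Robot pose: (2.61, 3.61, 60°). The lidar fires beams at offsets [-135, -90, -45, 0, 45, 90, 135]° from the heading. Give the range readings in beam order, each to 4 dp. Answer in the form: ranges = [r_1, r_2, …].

ranges = [0.6315, 0.4503, 0.4038, 3.9144, 5.5801, 0.7044, 0.6315]

beam 1: φ=-135°, α=285°
  d=(0.2588,-0.9659)  start (2,3)  tX=1.5068 tY=0.6315  stride 1/|dx|=3.8637 1/|dy|=1.0353
    cross y-line → (2,2), t=0.6315 (wall)
  → r_1 = 0.6315
beam 2: φ=-90°, α=330°
  d=(0.8660,-0.5000)  start (2,3)  tX=0.4503 tY=1.2200  stride 1/|dx|=1.1547 1/|dy|=2.0000
    cross x-line → (3,3), t=0.4503 (wall)
  → r_2 = 0.4503
beam 3: φ=-45°, α=15°
  d=(0.9659,0.2588)  start (2,3)  tX=0.4038 tY=1.5068  stride 1/|dx|=1.0353 1/|dy|=3.8637
    cross x-line → (3,3), t=0.4038 (wall)
  → r_3 = 0.4038
beam 4: φ=0°, α=60°
  d=(0.5000,0.8660)  start (2,3)  tX=0.7800 tY=0.4503  stride 1/|dx|=2.0000 1/|dy|=1.1547
    cross y-line → (2,4), t=0.4503
    cross x-line → (3,4), t=0.7800
    cross y-line → (3,5), t=1.6050
    cross y-line → (3,6), t=2.7597
    cross x-line → (4,6), t=2.7800
    cross y-line → (4,7), t=3.9144 (wall)
  → r_4 = 3.9144
beam 5: φ=45°, α=105°
  d=(-0.2588,0.9659)  start (2,3)  tX=2.3569 tY=0.4038  stride 1/|dx|=3.8637 1/|dy|=1.0353
    cross y-line → (2,4), t=0.4038
    cross y-line → (2,5), t=1.4390
    cross x-line → (1,5), t=2.3569
    cross y-line → (1,6), t=2.4743
    cross y-line → (1,7), t=3.5096
    cross y-line → (1,8), t=4.5449
    cross y-line → (1,9), t=5.5801 (wall)
  → r_5 = 5.5801
beam 6: φ=90°, α=150°
  d=(-0.8660,0.5000)  start (2,3)  tX=0.7044 tY=0.7800  stride 1/|dx|=1.1547 1/|dy|=2.0000
    cross x-line → (1,3), t=0.7044 (wall)
  → r_6 = 0.7044
beam 7: φ=135°, α=195°
  d=(-0.9659,-0.2588)  start (2,3)  tX=0.6315 tY=2.3569  stride 1/|dx|=1.0353 1/|dy|=3.8637
    cross x-line → (1,3), t=0.6315 (wall)
  → r_7 = 0.6315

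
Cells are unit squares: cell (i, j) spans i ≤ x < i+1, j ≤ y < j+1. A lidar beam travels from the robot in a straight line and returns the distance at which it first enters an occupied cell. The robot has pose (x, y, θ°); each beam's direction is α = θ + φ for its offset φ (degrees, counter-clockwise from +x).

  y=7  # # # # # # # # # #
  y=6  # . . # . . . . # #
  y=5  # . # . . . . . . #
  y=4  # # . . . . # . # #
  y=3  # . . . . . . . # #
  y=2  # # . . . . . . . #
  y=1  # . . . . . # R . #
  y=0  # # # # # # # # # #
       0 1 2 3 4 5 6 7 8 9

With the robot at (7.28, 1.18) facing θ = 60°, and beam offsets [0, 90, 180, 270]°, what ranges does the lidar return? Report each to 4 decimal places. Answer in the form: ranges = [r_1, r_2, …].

beam 1: φ=0°, α=60°
  d=(0.5000,0.8660)  start (7,1)  tX=1.4400 tY=0.9469  stride 1/|dx|=2.0000 1/|dy|=1.1547
    cross y-line → (7,2), t=0.9469
    cross x-line → (8,2), t=1.4400
    cross y-line → (8,3), t=2.1016 (wall)
  → r_1 = 2.1016
beam 2: φ=90°, α=150°
  d=(-0.8660,0.5000)  start (7,1)  tX=0.3233 tY=1.6400  stride 1/|dx|=1.1547 1/|dy|=2.0000
    cross x-line → (6,1), t=0.3233 (wall)
  → r_2 = 0.3233
beam 3: φ=180°, α=240°
  d=(-0.5000,-0.8660)  start (7,1)  tX=0.5600 tY=0.2078  stride 1/|dx|=2.0000 1/|dy|=1.1547
    cross y-line → (7,0), t=0.2078 (wall)
  → r_3 = 0.2078
beam 4: φ=270°, α=330°
  d=(0.8660,-0.5000)  start (7,1)  tX=0.8314 tY=0.3600  stride 1/|dx|=1.1547 1/|dy|=2.0000
    cross y-line → (7,0), t=0.3600 (wall)
  → r_4 = 0.3600

ranges = [2.1016, 0.3233, 0.2078, 0.3600]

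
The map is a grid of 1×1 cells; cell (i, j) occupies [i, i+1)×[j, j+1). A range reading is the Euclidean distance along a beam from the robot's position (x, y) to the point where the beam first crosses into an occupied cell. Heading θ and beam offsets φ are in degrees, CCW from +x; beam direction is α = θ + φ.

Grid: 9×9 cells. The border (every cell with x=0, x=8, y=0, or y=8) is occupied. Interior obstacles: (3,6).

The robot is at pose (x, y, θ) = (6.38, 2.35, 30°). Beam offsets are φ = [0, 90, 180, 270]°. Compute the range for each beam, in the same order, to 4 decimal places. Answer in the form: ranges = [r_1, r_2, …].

beam 1: φ=0°, α=30°
  cosα=0.8660 sinα=0.5000 | (6,2) | tMaxX 0.7159 tMaxY 1.3000 | tΔX 1.1547 tΔY 2.0000
    t=0.7159 [x] (7,2)
    t=1.3000 [y] (7,3)
    t=1.8706 [x] (8,3) — stop
  → r_1 = 1.8706
beam 2: φ=90°, α=120°
  cosα=-0.5000 sinα=0.8660 | (6,2) | tMaxX 0.7600 tMaxY 0.7506 | tΔX 2.0000 tΔY 1.1547
    t=0.7506 [y] (6,3)
    t=0.7600 [x] (5,3)
    t=1.9053 [y] (5,4)
    t=2.7600 [x] (4,4)
    t=3.0600 [y] (4,5)
    t=4.2147 [y] (4,6)
    t=4.7600 [x] (3,6) — stop
  → r_2 = 4.7600
beam 3: φ=180°, α=210°
  cosα=-0.8660 sinα=-0.5000 | (6,2) | tMaxX 0.4388 tMaxY 0.7000 | tΔX 1.1547 tΔY 2.0000
    t=0.4388 [x] (5,2)
    t=0.7000 [y] (5,1)
    t=1.5935 [x] (4,1)
    t=2.7000 [y] (4,0) — stop
  → r_3 = 2.7000
beam 4: φ=270°, α=300°
  cosα=0.5000 sinα=-0.8660 | (6,2) | tMaxX 1.2400 tMaxY 0.4041 | tΔX 2.0000 tΔY 1.1547
    t=0.4041 [y] (6,1)
    t=1.2400 [x] (7,1)
    t=1.5588 [y] (7,0) — stop
  → r_4 = 1.5588

ranges = [1.8706, 4.7600, 2.7000, 1.5588]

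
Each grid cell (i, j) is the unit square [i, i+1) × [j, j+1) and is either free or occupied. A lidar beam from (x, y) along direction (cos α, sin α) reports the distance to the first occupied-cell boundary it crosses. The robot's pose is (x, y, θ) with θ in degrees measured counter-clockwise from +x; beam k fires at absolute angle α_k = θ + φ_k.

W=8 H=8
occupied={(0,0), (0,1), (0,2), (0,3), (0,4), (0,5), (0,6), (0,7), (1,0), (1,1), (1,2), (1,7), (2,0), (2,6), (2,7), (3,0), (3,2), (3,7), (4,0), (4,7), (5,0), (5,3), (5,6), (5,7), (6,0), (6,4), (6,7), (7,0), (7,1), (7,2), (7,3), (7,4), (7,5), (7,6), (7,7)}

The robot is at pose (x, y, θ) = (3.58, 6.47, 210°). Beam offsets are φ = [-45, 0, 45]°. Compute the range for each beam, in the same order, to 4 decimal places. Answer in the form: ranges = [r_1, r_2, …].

ranges = [0.6005, 0.6697, 5.6630]

beam 1: φ=-45°, α=165°
  direction (-0.9659, 0.2588); cell (3,6); t to first gridline: x 0.6005, y 2.0478 (then +1.0353 / +3.8637)
    (2,6) via x @ 0.6005  # hit
  → r_1 = 0.6005
beam 2: φ=0°, α=210°
  direction (-0.8660, -0.5000); cell (3,6); t to first gridline: x 0.6697, y 0.9400 (then +1.1547 / +2.0000)
    (2,6) via x @ 0.6697  # hit
  → r_2 = 0.6697
beam 3: φ=45°, α=255°
  direction (-0.2588, -0.9659); cell (3,6); t to first gridline: x 2.2409, y 0.4866 (then +3.8637 / +1.0353)
    (3,5) via y @ 0.4866
    (3,4) via y @ 1.5219
    (2,4) via x @ 2.2409
    (2,3) via y @ 2.5571
    (2,2) via y @ 3.5924
    (2,1) via y @ 4.6277
    (2,0) via y @ 5.6630  # hit
  → r_3 = 5.6630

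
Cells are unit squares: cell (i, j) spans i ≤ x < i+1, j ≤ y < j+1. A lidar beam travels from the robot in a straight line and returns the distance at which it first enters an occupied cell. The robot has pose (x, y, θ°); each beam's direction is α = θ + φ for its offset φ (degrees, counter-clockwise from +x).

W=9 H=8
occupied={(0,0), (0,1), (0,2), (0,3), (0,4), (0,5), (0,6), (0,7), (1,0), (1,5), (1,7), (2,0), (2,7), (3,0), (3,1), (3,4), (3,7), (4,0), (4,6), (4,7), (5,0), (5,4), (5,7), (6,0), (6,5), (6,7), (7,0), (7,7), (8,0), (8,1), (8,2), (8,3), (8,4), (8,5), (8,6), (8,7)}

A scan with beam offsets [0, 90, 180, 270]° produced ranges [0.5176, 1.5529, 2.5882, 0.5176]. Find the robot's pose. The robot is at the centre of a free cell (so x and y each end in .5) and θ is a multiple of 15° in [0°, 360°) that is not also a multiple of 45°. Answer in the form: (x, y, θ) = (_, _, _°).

(x, y, θ) = (5.5, 6.5, 165°)

The pose lattice has 36·16 = 576 candidates. Test each by forward raycasting.
  (6.5, 3.5, 195°): beam 1 = 5.6940 ≠ 0.5176 ✗
  (2.5, 2.5, 195°): beam 1 = 1.5529 ≠ 0.5176 ✗
  (6.5, 6.5, 300°): beam 1 = 0.5774 ≠ 0.5176 ✗
  (6.5, 3.5, 345°): beam 1 = 1.5529 ≠ 0.5176 ✗
  …
  (5.5, 6.5, 165°): r_1=0.5176, r_2=1.5529, r_3=2.5882, r_4=0.5176 — all match ✓
No second candidate reproduces the full scan.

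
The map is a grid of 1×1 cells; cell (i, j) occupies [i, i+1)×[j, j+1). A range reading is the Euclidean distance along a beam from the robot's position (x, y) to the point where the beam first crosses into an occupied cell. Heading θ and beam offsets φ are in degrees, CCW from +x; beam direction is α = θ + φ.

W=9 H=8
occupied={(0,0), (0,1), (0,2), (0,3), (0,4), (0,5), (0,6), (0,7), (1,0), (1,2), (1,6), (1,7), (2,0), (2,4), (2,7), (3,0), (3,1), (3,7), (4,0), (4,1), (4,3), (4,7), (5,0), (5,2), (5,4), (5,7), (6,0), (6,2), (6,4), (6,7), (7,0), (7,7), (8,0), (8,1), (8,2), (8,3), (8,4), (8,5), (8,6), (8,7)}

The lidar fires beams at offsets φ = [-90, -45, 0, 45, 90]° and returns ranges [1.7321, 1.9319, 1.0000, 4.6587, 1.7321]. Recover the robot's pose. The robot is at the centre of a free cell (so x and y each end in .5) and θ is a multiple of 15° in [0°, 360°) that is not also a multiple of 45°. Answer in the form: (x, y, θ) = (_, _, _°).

(x, y, θ) = (3.5, 5.5, 210°)

Candidates: 32 free-cell centres × 16 headings = 512 poses. Raycast each; keep the one whose scan matches to 4 dp.
  (3.5, 2.5, 195°): beam 1 = 1.9319 ≠ 1.7321 ✗
  (6.5, 5.5, 195°): beam 1 = 1.5529 ≠ 1.7321 ✗
  (7.5, 6.5, 150°): beam 1 = 0.5774 ≠ 1.7321 ✗
  (3.5, 3.5, 285°): beam 1 = 1.9319 ≠ 1.7321 ✗
  (3.5, 4.5, 15°): beam 1 = 2.5882 ≠ 1.7321 ✗
  …
  (3.5, 5.5, 210°): r_1=1.7321, r_2=1.9319, r_3=1.0000, r_4=4.6587, r_5=1.7321 — all match ✓
Only this pose fits every beam.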